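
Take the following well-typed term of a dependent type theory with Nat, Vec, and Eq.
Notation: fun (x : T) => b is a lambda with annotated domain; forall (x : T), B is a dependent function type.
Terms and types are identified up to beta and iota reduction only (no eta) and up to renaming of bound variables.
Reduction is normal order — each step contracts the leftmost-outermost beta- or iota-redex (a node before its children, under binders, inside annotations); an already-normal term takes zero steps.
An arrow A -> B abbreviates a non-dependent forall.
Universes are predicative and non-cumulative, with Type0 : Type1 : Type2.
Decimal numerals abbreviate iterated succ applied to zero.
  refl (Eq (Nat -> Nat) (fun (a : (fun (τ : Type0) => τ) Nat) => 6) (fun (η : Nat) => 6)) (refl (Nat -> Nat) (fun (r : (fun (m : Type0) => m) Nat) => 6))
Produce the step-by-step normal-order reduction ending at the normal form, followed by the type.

normal-order reduction:
  refl (Eq (Nat -> Nat) (fun (a : (fun (τ : Type0) => τ) Nat) => 6) (fun (η : Nat) => 6)) (refl (Nat -> Nat) (fun (r : (fun (m : Type0) => m) Nat) => 6))
  ~> refl (Eq (Nat -> Nat) (fun (a : Nat) => 6) (fun (τ : Nat) => 6)) (refl (Nat -> Nat) (fun (η : (fun (r : Type0) => r) Nat) => 6))
  ~> refl (Eq (Nat -> Nat) (fun (a : Nat) => 6) (fun (τ : Nat) => 6)) (refl (Nat -> Nat) (fun (η : Nat) => 6))
inferred type:
  Eq (Eq (Nat -> Nat) (fun (a : Nat) => 6) (fun (τ : Nat) => 6)) (refl (Nat -> Nat) (fun (η : Nat) => 6)) (refl (Nat -> Nat) (fun (r : Nat) => 6))


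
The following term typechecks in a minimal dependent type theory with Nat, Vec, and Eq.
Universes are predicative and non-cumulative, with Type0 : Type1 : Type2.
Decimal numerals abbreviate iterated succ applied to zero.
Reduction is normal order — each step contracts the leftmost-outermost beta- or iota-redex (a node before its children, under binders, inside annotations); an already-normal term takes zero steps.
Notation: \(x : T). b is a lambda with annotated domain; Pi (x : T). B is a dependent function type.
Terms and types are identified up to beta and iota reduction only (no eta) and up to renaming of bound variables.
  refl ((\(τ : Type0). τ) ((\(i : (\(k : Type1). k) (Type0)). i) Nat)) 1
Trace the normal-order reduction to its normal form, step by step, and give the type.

reduction (normal order):
  refl ((\(τ : Type0). τ) ((\(i : (\(k : Type1). k) (Type0)). i) Nat)) 1
  ~> refl ((\(τ : (\(i : Type1). i) (Type0)). τ) Nat) 1
  ~> refl Nat 1
inferred type:
  Eq Nat 1 1


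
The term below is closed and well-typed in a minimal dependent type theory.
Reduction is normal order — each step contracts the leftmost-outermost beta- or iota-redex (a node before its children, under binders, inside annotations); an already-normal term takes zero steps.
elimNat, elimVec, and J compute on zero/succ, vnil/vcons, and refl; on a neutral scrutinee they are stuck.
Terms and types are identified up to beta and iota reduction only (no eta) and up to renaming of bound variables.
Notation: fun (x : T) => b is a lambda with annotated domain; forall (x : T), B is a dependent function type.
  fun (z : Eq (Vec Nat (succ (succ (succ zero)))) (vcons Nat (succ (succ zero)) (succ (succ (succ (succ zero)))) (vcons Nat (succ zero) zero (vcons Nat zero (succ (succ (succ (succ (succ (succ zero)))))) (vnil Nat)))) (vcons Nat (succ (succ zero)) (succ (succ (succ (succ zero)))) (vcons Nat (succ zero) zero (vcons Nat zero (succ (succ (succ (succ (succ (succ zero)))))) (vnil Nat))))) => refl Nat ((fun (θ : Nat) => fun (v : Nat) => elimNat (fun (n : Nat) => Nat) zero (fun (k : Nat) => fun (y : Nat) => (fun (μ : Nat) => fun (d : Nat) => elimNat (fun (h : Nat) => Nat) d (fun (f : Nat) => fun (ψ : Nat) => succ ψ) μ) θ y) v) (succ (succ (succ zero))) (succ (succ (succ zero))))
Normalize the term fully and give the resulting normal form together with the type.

resulting normal form:
  fun (z : Eq (Vec Nat (succ (succ (succ zero)))) (vcons Nat (succ (succ zero)) (succ (succ (succ (succ zero)))) (vcons Nat (succ zero) zero (vcons Nat zero (succ (succ (succ (succ (succ (succ zero)))))) (vnil Nat)))) (vcons Nat (succ (succ zero)) (succ (succ (succ (succ zero)))) (vcons Nat (succ zero) zero (vcons Nat zero (succ (succ (succ (succ (succ (succ zero)))))) (vnil Nat))))) => refl Nat (succ (succ (succ (succ (succ (succ (succ (succ (succ zero)))))))))
type:
  forall (z : Eq (Vec Nat (succ (succ (succ zero)))) (vcons Nat (succ (succ zero)) (succ (succ (succ (succ zero)))) (vcons Nat (succ zero) zero (vcons Nat zero (succ (succ (succ (succ (succ (succ zero)))))) (vnil Nat)))) (vcons Nat (succ (succ zero)) (succ (succ (succ (succ zero)))) (vcons Nat (succ zero) zero (vcons Nat zero (succ (succ (succ (succ (succ (succ zero)))))) (vnil Nat))))), Eq Nat (succ (succ (succ (succ (succ (succ (succ (succ (succ zero))))))))) (succ (succ (succ (succ (succ (succ (succ (succ (succ zero)))))))))


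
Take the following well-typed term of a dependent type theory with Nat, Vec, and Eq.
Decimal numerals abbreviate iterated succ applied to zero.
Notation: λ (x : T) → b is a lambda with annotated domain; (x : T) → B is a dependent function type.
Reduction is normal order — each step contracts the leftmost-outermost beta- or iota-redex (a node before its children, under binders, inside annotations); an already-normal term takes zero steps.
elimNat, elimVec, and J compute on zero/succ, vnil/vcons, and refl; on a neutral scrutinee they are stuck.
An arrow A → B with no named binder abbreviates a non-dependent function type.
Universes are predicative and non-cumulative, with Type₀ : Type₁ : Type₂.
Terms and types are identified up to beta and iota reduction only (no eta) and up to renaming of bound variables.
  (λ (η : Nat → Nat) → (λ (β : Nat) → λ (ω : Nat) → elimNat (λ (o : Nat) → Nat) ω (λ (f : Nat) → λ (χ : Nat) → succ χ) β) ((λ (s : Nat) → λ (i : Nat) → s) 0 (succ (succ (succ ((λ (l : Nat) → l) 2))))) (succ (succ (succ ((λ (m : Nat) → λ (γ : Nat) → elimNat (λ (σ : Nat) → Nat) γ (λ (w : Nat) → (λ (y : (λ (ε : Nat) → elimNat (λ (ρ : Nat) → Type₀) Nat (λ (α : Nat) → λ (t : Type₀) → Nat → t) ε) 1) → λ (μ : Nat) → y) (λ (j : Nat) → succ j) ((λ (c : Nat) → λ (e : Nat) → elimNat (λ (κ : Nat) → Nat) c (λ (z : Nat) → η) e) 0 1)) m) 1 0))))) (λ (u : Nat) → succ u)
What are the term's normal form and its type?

reduced normal form:
  4
the term's type:
  Nat
observation: contracting a beta-redex first, the term normalizes in 14 steps.


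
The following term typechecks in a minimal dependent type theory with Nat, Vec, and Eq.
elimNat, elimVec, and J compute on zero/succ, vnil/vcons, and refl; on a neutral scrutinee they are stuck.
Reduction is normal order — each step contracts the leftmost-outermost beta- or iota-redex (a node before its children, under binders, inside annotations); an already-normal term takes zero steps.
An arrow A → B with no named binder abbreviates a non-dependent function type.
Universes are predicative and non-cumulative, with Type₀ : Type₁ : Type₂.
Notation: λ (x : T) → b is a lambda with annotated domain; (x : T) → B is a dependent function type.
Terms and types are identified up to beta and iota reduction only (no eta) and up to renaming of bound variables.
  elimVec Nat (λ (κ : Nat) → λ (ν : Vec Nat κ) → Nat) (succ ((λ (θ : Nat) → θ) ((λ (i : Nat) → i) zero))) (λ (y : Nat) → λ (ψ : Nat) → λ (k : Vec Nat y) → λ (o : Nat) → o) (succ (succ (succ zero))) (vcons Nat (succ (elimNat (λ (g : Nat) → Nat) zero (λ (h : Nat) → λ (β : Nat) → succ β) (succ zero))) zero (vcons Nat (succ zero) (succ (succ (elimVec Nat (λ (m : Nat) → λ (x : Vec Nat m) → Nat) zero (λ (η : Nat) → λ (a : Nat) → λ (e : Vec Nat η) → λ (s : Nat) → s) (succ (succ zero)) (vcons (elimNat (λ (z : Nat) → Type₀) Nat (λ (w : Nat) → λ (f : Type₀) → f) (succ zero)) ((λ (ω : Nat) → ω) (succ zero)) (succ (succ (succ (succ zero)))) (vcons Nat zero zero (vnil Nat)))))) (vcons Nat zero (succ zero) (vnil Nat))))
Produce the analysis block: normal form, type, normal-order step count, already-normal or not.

normal form:
  succ zero
the term's type:
  Nat
normal-order step count: 18
term was already normal: no
first redex: an elimVec iota-redex


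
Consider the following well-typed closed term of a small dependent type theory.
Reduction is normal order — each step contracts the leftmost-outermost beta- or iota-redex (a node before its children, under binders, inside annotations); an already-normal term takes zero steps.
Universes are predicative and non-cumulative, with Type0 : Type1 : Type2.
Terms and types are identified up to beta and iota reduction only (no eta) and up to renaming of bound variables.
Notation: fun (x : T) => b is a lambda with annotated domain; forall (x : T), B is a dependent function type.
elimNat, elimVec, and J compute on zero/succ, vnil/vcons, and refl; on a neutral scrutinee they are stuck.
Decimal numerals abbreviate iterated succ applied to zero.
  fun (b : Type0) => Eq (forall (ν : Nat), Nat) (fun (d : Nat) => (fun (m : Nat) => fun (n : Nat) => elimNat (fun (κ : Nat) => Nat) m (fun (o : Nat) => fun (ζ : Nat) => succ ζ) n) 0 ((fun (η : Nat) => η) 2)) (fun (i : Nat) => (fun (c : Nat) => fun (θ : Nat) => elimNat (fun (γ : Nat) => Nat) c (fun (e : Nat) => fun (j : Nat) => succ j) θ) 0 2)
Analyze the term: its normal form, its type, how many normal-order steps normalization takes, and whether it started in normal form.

reduced normal form:
  fun (b : Type0) => Eq (forall (ν : Nat), Nat) (fun (d : Nat) => 2) (fun (m : Nat) => 2)
the term's type:
  forall (b : Type0), Type0
reduction steps (normal order): 19
started in normal form: no
first redex: a beta-redex


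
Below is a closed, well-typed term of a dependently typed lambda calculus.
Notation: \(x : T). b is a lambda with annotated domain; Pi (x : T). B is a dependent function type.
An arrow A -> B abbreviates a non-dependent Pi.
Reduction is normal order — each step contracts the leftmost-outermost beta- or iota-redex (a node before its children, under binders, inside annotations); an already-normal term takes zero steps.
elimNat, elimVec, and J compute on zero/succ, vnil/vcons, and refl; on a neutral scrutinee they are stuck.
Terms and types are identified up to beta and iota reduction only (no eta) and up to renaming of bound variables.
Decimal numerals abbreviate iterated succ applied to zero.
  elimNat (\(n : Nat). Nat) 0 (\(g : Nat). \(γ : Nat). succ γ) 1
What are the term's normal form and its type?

normal form:
  1
the term's type:
  Nat
observation: the term reaches its normal form after 4 normal-order steps.


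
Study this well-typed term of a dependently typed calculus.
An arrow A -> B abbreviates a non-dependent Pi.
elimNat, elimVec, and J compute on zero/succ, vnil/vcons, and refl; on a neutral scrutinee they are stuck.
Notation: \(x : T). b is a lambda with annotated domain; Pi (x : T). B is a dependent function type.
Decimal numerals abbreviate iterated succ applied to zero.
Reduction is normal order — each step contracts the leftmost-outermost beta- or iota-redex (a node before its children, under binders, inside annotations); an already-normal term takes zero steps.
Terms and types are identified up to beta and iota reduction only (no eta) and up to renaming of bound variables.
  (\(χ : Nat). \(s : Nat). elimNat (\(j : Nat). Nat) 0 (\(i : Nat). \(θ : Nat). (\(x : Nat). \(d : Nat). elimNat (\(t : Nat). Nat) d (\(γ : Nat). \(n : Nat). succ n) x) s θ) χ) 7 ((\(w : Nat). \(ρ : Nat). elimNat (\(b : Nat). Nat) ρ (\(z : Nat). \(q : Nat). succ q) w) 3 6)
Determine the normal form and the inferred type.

reduced normal form:
  63
inferred type:
  Nat


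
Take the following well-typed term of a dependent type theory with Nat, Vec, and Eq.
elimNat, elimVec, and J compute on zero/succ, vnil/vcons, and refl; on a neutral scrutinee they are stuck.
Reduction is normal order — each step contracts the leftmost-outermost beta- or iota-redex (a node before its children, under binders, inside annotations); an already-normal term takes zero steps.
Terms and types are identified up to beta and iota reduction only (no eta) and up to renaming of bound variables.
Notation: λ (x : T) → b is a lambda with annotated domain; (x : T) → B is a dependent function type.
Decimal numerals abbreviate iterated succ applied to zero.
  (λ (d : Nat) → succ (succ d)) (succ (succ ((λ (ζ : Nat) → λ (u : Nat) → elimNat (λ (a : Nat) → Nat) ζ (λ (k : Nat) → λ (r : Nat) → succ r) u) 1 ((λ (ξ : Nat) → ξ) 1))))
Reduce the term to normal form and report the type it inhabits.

normal form:
  6
the term's type:
  Nat


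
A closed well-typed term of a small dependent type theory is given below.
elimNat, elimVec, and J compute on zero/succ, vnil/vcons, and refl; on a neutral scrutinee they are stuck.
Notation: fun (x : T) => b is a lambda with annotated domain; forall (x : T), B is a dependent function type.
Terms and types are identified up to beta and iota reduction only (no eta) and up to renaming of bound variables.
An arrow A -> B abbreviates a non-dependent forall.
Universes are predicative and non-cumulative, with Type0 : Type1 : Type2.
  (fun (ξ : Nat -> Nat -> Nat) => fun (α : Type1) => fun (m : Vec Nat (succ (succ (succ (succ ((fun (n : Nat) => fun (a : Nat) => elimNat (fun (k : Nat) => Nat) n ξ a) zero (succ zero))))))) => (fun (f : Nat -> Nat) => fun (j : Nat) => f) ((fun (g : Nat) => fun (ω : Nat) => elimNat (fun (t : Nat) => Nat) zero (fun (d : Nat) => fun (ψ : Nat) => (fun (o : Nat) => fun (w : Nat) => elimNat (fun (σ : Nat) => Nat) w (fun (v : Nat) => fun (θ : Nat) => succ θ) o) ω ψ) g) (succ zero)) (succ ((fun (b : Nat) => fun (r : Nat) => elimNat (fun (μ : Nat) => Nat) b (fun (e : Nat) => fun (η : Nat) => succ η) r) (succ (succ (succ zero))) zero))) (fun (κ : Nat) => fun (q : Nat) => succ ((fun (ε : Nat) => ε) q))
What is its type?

type:
  Type1 -> Vec Nat (succ (succ (succ (succ (succ zero))))) -> Nat -> Nat


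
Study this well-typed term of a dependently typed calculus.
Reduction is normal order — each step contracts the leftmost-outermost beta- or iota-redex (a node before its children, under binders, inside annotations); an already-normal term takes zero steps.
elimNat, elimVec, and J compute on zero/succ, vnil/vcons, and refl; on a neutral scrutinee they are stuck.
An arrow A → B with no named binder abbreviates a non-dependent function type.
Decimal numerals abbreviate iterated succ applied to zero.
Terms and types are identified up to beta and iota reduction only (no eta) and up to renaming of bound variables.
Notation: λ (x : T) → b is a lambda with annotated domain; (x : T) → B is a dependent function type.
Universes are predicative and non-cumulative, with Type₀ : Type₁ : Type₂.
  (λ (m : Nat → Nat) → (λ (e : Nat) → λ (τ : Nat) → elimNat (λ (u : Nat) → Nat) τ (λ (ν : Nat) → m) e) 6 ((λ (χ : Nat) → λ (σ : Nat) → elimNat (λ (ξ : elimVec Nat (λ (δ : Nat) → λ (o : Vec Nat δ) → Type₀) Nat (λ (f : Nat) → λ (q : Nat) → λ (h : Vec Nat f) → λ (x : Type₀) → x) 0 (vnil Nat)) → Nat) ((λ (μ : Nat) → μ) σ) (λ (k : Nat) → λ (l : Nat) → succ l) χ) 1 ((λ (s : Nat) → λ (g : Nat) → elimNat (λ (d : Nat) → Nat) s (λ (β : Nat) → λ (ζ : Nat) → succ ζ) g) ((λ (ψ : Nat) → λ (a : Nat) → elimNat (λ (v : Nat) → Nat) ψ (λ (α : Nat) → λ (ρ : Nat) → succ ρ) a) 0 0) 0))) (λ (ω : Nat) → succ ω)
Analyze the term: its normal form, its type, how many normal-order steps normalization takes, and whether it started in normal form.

resulting normal form:
  7
type:
  Nat
reduction steps (normal order): 35
already normal: no
first redex: a beta-redex


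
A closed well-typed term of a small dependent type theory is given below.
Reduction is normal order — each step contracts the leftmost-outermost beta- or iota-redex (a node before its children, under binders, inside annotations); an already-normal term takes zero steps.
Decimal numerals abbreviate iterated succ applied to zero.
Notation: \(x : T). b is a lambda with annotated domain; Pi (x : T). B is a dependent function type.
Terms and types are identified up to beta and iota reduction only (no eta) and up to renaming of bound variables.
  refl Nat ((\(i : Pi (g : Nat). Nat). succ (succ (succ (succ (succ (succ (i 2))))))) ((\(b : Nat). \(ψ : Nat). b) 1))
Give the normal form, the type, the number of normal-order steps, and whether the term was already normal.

normal form:
  refl Nat 7
inferred type:
  Eq Nat 7 7
steps to reach normal form (normal order): 3
already normal: no
first redex: a beta-redex


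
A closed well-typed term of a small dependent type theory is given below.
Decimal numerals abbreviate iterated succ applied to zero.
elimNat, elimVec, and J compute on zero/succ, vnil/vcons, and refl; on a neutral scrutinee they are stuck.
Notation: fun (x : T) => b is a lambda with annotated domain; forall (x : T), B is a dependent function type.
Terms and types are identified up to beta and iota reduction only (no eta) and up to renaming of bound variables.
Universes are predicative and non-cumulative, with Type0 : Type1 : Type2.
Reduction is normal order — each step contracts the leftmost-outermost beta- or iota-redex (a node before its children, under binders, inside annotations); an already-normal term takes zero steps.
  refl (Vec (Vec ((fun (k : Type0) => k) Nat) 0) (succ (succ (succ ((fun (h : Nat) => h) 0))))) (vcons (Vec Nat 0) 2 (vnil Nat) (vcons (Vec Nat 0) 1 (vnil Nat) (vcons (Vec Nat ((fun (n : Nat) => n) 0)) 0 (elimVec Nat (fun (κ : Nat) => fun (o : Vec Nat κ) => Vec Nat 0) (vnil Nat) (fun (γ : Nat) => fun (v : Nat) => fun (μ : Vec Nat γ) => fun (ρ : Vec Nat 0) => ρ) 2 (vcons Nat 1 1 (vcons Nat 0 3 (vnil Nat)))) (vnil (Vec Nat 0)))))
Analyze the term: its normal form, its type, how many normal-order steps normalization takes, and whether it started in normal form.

reduced normal form:
  refl (Vec (Vec Nat 0) 3) (vcons (Vec Nat 0) 2 (vnil Nat) (vcons (Vec Nat 0) 1 (vnil Nat) (vcons (Vec Nat 0) 0 (vnil Nat) (vnil (Vec Nat 0)))))
inferred type:
  Eq (Vec (Vec Nat 0) 3) (vcons (Vec Nat 0) 2 (vnil Nat) (vcons (Vec Nat 0) 1 (vnil Nat) (vcons (Vec Nat 0) 0 (vnil Nat) (vnil (Vec Nat 0))))) (vcons (Vec Nat 0) 2 (vnil Nat) (vcons (Vec Nat 0) 1 (vnil Nat) (vcons (Vec Nat 0) 0 (vnil Nat) (vnil (Vec Nat 0)))))
steps to reach normal form (normal order): 14
started in normal form: no
first redex: a beta-redex


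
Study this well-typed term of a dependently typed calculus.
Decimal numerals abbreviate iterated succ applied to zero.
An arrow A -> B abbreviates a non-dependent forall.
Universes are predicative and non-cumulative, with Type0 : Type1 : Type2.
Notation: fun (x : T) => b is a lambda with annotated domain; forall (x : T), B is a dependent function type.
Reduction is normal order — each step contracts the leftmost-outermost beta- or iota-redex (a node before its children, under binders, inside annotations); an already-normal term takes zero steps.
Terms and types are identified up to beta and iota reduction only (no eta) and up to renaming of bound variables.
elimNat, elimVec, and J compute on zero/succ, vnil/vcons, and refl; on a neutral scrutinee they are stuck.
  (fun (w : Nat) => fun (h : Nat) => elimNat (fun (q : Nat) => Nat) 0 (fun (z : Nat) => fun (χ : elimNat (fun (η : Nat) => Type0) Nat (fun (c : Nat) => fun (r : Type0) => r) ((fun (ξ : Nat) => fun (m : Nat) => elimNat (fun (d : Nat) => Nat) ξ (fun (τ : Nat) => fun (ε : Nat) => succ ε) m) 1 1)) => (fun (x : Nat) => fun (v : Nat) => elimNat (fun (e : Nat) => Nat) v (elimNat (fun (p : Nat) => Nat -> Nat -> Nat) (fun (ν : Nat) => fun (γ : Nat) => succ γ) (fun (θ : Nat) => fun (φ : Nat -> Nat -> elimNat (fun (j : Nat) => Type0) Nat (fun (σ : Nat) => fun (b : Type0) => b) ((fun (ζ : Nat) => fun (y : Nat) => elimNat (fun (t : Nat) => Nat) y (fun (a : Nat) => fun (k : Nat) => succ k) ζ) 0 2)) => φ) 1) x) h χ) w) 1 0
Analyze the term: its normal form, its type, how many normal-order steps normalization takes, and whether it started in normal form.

resulting normal form:
  0
the term's type:
  Nat
reduction steps (normal order): 9
started in normal form: no
first contracted redex: a beta-redex


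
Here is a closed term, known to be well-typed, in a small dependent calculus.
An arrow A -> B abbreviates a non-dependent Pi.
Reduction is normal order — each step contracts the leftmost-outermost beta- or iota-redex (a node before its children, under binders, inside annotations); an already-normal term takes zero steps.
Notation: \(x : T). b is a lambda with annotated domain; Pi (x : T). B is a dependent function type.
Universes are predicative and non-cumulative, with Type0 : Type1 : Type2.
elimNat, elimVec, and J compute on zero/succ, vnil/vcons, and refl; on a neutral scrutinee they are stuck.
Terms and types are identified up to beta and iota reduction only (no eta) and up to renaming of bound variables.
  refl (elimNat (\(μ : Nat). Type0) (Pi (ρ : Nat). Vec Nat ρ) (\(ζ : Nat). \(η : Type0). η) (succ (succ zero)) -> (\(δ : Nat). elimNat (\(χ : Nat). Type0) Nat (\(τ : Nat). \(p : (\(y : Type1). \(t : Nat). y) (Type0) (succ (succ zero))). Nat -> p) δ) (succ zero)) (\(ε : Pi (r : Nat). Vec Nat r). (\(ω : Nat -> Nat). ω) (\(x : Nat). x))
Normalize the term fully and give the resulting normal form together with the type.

resulting normal form:
  refl ((Pi (μ : Nat). Vec Nat μ) -> Nat -> Nat) (\(ρ : Pi (ζ : Nat). Vec Nat ζ). \(η : Nat). η)
type:
  Eq ((Pi (μ : Nat). Vec Nat μ) -> Nat -> Nat) (\(ρ : Pi (ζ : Nat). Vec Nat ζ). \(η : Nat). η) (\(δ : Pi (χ : Nat). Vec Nat χ). \(τ : Nat). τ)
observation: the first redex contracted is an elimNat iota-redex; the normal form is reached in 13 normal-order steps.


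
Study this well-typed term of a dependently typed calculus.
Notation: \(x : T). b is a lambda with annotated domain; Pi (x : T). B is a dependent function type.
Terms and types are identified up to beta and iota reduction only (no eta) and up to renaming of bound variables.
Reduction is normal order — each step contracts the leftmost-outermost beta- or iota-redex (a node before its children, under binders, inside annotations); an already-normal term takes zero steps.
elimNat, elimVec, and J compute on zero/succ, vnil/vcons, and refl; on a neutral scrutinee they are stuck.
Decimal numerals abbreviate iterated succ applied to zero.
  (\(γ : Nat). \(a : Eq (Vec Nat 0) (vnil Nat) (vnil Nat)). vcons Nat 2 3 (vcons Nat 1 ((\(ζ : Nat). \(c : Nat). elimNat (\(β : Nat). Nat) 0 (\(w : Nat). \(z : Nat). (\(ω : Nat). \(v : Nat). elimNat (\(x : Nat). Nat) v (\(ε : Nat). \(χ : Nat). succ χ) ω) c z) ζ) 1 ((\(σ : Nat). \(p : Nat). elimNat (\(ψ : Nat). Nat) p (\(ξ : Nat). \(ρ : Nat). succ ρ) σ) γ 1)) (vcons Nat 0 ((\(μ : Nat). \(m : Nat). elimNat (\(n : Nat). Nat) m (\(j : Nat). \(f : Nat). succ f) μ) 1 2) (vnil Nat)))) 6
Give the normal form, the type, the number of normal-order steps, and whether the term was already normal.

reduced normal form:
  \(γ : Eq (Vec Nat 0) (vnil Nat) (vnil Nat)). vcons Nat 2 3 (vcons Nat 1 7 (vcons Nat 0 3 (vnil Nat)))
type:
  Pi (γ : Eq (Vec Nat 0) (vnil Nat) (vnil Nat)). Vec Nat 3
reduction steps (normal order): 58
started in normal form: no
first contracted redex: a beta-redex


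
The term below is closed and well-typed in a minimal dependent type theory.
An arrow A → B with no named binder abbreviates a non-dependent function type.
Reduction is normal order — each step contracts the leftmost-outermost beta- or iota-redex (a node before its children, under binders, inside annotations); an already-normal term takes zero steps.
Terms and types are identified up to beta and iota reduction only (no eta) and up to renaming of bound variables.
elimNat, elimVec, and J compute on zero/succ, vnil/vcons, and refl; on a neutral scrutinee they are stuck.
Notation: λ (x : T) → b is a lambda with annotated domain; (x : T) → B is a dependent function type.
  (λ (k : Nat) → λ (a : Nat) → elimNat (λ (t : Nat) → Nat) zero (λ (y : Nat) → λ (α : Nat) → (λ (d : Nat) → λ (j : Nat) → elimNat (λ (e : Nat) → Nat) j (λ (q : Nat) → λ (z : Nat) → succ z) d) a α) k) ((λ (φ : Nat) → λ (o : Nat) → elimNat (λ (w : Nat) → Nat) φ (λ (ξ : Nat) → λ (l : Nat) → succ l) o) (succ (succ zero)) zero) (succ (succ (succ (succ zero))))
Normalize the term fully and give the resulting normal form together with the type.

resulting normal form:
  succ (succ (succ (succ (succ (succ (succ (succ zero)))))))
type:
  Nat


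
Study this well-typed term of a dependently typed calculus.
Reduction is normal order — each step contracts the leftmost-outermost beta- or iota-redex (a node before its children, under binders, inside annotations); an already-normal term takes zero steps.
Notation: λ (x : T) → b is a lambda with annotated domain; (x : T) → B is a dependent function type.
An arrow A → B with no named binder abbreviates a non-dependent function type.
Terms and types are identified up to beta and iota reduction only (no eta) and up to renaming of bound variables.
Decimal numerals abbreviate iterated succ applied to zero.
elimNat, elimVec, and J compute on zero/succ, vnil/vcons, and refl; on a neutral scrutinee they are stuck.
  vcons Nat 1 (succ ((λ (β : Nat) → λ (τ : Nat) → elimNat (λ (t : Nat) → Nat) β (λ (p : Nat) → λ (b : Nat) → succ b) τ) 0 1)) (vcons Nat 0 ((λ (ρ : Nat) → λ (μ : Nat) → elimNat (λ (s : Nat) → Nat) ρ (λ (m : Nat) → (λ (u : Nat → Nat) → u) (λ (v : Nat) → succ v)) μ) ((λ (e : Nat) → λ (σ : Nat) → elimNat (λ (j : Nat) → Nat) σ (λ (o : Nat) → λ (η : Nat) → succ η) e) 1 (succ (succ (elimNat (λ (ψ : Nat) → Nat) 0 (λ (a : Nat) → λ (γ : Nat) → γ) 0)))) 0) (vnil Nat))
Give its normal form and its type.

reduced normal form:
  vcons Nat 1 2 (vcons Nat 0 3 (vnil Nat))
the term's type:
  Vec Nat 2


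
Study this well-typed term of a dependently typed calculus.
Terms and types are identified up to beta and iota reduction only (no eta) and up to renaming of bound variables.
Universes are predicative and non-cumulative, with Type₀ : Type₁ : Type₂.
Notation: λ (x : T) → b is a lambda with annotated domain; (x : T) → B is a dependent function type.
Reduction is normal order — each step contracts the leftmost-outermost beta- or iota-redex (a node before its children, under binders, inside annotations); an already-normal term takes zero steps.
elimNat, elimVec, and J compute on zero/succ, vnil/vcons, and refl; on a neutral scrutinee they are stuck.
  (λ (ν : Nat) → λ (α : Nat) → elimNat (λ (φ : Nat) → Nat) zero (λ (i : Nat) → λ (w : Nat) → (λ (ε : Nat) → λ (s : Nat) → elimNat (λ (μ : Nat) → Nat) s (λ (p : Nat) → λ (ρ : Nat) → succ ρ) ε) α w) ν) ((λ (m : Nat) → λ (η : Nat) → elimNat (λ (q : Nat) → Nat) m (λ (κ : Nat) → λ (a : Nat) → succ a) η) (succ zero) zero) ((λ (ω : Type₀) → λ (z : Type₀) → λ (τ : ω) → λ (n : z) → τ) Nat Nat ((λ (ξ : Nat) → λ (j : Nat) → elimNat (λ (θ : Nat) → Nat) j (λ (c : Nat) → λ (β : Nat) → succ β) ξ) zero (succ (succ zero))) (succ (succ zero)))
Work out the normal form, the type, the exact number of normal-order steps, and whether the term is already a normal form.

resulting normal form:
  succ (succ zero)
inferred type:
  Nat
normal-order step count: 25
term was already normal: no
first redex: a beta-redex


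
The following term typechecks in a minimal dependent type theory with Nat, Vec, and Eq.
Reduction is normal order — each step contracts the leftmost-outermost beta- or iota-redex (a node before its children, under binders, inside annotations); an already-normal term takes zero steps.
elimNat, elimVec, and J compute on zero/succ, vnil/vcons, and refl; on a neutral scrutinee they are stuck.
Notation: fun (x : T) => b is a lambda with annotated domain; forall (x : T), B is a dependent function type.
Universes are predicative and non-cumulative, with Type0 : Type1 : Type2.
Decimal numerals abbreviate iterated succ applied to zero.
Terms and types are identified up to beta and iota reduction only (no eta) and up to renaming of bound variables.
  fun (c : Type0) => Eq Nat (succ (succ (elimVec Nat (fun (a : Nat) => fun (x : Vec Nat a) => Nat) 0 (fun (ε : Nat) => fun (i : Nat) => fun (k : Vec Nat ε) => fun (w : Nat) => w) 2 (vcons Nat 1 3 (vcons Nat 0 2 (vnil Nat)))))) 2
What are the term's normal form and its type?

normal form:
  fun (c : Type0) => Eq Nat 2 2
the term's type:
  forall (c : Type0), Type0
observation: the term reaches its normal form after 11 normal-order steps.


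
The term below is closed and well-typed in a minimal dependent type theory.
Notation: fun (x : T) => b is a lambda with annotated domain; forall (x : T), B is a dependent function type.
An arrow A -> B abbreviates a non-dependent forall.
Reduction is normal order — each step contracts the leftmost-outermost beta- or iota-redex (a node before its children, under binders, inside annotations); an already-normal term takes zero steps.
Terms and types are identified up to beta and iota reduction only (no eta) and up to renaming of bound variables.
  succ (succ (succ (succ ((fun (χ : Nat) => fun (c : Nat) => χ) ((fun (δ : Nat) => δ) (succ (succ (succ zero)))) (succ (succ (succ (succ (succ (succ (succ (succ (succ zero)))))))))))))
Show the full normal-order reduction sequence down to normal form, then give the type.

normal-order reduction sequence:
  succ (succ (succ (succ ((fun (χ : Nat) => fun (c : Nat) => χ) ((fun (δ : Nat) => δ) (succ (succ (succ zero)))) (succ (succ (succ (succ (succ (succ (succ (succ (succ zero)))))))))))))
  ~> succ (succ (succ (succ ((fun (χ : Nat) => (fun (c : Nat) => c) (succ (succ (succ zero)))) (succ (succ (succ (succ (succ (succ (succ (succ (succ zero)))))))))))))
  ~> succ (succ (succ (succ ((fun (χ : Nat) => χ) (succ (succ (succ zero)))))))
  ~> succ (succ (succ (succ (succ (succ (succ zero))))))
type:
  Nat


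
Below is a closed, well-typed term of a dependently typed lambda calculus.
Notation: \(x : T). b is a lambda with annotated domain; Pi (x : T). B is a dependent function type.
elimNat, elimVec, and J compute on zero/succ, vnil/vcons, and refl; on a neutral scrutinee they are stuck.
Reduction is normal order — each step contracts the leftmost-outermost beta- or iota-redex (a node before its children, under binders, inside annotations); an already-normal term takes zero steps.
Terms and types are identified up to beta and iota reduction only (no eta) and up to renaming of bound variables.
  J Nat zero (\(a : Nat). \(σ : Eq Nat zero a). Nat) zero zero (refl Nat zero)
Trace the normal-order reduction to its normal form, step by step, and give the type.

reduction (normal order):
  J Nat zero (\(a : Nat). \(σ : Eq Nat zero a). Nat) zero zero (refl Nat zero)
  ~> zero
type:
  Nat


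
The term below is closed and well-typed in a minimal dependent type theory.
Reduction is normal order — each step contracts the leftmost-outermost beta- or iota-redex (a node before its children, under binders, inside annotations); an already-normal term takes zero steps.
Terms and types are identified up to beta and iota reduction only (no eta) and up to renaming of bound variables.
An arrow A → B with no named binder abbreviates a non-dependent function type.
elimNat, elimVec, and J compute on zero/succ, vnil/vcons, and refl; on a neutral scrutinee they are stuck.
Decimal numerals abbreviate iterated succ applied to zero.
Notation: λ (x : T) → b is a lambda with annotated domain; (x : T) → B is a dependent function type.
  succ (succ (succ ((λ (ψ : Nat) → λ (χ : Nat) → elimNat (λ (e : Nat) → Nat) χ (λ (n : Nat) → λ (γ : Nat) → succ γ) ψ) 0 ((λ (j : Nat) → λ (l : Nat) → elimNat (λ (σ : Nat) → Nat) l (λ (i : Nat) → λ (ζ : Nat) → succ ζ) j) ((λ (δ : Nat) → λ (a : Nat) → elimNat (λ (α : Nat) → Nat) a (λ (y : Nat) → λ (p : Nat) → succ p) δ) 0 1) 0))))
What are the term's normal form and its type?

reduced normal form:
  4
the term's type:
  Nat
observation: the term reaches its normal form after 12 normal-order steps.


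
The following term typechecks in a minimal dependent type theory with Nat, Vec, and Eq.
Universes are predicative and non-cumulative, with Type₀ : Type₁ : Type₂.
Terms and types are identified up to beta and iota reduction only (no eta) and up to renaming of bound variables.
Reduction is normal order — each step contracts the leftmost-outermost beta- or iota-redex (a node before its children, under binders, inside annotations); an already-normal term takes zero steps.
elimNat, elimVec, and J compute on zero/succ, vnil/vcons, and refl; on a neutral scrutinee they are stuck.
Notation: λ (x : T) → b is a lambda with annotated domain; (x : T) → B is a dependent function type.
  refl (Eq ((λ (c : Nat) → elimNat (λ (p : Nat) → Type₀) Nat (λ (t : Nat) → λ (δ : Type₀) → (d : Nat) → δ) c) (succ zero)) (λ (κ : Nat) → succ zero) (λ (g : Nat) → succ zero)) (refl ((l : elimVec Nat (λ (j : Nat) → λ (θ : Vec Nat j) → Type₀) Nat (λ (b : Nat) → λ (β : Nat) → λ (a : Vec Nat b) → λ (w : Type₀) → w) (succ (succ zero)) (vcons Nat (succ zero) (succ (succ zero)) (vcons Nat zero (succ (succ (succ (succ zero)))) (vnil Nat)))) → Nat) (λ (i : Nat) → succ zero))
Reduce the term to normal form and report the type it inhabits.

reduced normal form:
  refl (Eq ((c : Nat) → Nat) (λ (p : Nat) → succ zero) (λ (t : Nat) → succ zero)) (refl ((δ : Nat) → Nat) (λ (d : Nat) → succ zero))
inferred type:
  Eq (Eq ((c : Nat) → Nat) (λ (p : Nat) → succ zero) (λ (t : Nat) → succ zero)) (refl ((δ : Nat) → Nat) (λ (d : Nat) → succ zero)) (refl ((κ : Nat) → Nat) (λ (g : Nat) → succ zero))
observation: the term reaches its normal form after 16 normal-order steps.


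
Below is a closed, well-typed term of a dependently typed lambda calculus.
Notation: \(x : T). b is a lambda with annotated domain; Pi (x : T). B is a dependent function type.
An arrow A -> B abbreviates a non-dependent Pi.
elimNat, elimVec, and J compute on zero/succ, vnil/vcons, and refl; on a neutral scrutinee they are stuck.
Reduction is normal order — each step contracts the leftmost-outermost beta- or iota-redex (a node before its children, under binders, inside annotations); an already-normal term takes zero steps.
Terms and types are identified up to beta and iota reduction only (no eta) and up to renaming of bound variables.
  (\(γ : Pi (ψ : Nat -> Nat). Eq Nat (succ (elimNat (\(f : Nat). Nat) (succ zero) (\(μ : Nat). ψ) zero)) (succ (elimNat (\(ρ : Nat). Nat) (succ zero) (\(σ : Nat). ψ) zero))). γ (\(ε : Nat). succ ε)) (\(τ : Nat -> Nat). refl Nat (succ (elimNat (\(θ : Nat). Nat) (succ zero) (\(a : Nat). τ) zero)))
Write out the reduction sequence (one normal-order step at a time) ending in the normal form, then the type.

normal-order reduction sequence:
  (\(γ : Pi (ψ : Nat -> Nat). Eq Nat (succ (elimNat (\(f : Nat). Nat) (succ zero) (\(μ : Nat). ψ) zero)) (succ (elimNat (\(ρ : Nat). Nat) (succ zero) (\(σ : Nat). ψ) zero))). γ (\(ε : Nat). succ ε)) (\(τ : Nat -> Nat). refl Nat (succ (elimNat (\(θ : Nat). Nat) (succ zero) (\(a : Nat). τ) zero)))
  ~> (\(γ : Nat -> Nat). refl Nat (succ (elimNat (\(ψ : Nat). Nat) (succ zero) (\(f : Nat). γ) zero))) (\(μ : Nat). succ μ)
  ~> refl Nat (succ (elimNat (\(γ : Nat). Nat) (succ zero) (\(ψ : Nat). \(f : Nat). succ f) zero))
  ~> refl Nat (succ (succ zero))
type:
  Eq Nat (succ (succ zero)) (succ (succ zero))


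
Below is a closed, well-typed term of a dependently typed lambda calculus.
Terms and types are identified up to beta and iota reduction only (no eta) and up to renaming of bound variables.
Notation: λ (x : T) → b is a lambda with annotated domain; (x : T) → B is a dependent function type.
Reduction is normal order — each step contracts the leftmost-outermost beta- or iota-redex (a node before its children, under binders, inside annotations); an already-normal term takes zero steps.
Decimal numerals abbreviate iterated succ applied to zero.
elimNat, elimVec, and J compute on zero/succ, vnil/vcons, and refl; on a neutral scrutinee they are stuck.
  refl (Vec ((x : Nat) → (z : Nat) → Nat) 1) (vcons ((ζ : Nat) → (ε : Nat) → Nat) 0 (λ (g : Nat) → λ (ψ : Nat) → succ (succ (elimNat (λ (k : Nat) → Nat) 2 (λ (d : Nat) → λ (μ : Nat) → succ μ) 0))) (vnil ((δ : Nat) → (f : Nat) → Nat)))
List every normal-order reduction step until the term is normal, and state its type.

reduction (normal order):
  refl (Vec ((x : Nat) → (z : Nat) → Nat) 1) (vcons ((ζ : Nat) → (ε : Nat) → Nat) 0 (λ (g : Nat) → λ (ψ : Nat) → succ (succ (elimNat (λ (k : Nat) → Nat) 2 (λ (d : Nat) → λ (μ : Nat) → succ μ) 0))) (vnil ((δ : Nat) → (f : Nat) → Nat)))
  ~> refl (Vec ((x : Nat) → (z : Nat) → Nat) 1) (vcons ((ζ : Nat) → (ε : Nat) → Nat) 0 (λ (g : Nat) → λ (ψ : Nat) → 4) (vnil ((k : Nat) → (d : Nat) → Nat)))
inferred type:
  Eq (Vec ((x : Nat) → (z : Nat) → Nat) 1) (vcons ((ζ : Nat) → (ε : Nat) → Nat) 0 (λ (g : Nat) → λ (ψ : Nat) → 4) (vnil ((k : Nat) → (d : Nat) → Nat))) (vcons ((μ : Nat) → (δ : Nat) → Nat) 0 (λ (f : Nat) → λ (u : Nat) → 4) (vnil ((ω : Nat) → (s : Nat) → Nat)))


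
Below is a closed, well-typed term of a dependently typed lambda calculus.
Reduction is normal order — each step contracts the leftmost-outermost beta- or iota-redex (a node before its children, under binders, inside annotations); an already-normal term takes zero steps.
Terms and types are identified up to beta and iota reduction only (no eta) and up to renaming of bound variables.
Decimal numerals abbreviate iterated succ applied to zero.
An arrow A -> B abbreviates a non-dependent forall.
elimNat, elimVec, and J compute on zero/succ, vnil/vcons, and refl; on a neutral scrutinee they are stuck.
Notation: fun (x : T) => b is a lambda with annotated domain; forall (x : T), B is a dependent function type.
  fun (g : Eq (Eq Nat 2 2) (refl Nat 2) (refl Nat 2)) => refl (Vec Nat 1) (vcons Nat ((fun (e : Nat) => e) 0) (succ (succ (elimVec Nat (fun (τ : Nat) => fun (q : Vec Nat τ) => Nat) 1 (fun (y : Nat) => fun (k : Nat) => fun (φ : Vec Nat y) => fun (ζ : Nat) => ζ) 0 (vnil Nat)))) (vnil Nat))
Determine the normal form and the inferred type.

resulting normal form:
  fun (g : Eq (Eq Nat 2 2) (refl Nat 2) (refl Nat 2)) => refl (Vec Nat 1) (vcons Nat 0 3 (vnil Nat))
type:
  Eq (Eq Nat 2 2) (refl Nat 2) (refl Nat 2) -> Eq (Vec Nat 1) (vcons Nat 0 3 (vnil Nat)) (vcons Nat 0 3 (vnil Nat))


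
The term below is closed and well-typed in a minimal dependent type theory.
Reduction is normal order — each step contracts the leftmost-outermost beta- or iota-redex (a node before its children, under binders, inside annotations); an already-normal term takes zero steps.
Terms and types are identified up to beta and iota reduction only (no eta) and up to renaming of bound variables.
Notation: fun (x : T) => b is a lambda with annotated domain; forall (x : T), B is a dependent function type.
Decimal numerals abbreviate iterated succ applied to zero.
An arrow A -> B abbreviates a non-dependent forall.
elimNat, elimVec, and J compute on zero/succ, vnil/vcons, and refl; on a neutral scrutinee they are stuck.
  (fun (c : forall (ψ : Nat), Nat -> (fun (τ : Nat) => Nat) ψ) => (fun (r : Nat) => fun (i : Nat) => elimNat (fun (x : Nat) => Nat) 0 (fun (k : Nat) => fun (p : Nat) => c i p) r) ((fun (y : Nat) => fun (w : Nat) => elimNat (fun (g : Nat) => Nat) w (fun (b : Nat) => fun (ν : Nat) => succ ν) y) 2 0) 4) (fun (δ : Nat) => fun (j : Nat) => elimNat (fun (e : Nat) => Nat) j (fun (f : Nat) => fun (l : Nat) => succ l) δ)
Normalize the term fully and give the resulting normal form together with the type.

normal form:
  8
type:
  Nat
observation: the term reaches its normal form after 34 normal-order steps.
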